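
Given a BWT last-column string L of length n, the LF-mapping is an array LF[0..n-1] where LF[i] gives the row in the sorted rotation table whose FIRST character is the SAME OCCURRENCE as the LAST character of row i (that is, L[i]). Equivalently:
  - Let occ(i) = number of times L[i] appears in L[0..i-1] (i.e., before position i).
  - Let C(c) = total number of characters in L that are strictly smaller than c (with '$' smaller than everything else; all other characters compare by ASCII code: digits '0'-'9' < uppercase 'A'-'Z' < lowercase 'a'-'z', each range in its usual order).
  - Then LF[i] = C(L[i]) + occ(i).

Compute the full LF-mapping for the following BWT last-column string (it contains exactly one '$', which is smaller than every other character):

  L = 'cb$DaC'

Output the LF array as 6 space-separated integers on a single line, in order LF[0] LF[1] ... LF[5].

Answer: 5 4 0 2 3 1

Derivation:
Char counts: '$':1, 'C':1, 'D':1, 'a':1, 'b':1, 'c':1
C (first-col start): C('$')=0, C('C')=1, C('D')=2, C('a')=3, C('b')=4, C('c')=5
L[0]='c': occ=0, LF[0]=C('c')+0=5+0=5
L[1]='b': occ=0, LF[1]=C('b')+0=4+0=4
L[2]='$': occ=0, LF[2]=C('$')+0=0+0=0
L[3]='D': occ=0, LF[3]=C('D')+0=2+0=2
L[4]='a': occ=0, LF[4]=C('a')+0=3+0=3
L[5]='C': occ=0, LF[5]=C('C')+0=1+0=1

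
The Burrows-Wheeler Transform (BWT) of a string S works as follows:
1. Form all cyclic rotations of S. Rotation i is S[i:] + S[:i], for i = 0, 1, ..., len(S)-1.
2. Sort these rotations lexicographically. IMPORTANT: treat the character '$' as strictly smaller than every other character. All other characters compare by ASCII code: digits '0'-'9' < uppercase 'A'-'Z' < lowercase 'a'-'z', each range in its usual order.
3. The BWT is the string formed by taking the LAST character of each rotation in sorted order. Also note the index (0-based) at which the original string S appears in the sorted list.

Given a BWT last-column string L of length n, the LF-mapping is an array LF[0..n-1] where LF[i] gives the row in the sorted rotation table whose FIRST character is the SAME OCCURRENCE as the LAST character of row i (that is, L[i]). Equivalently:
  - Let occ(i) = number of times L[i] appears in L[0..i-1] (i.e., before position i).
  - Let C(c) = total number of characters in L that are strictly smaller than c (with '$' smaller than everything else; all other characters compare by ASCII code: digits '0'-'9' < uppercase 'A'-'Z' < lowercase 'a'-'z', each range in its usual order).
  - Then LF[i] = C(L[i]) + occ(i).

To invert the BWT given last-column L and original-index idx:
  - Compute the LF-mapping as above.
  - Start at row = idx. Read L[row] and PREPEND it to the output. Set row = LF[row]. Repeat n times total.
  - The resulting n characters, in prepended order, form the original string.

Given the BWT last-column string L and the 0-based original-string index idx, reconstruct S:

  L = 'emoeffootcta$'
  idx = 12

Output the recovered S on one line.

LF mapping: 3 7 8 4 5 6 9 10 11 2 12 1 0
Walk LF starting at row 12, prepending L[row]:
  step 1: row=12, L[12]='$', prepend. Next row=LF[12]=0
  step 2: row=0, L[0]='e', prepend. Next row=LF[0]=3
  step 3: row=3, L[3]='e', prepend. Next row=LF[3]=4
  step 4: row=4, L[4]='f', prepend. Next row=LF[4]=5
  step 5: row=5, L[5]='f', prepend. Next row=LF[5]=6
  step 6: row=6, L[6]='o', prepend. Next row=LF[6]=9
  step 7: row=9, L[9]='c', prepend. Next row=LF[9]=2
  step 8: row=2, L[2]='o', prepend. Next row=LF[2]=8
  step 9: row=8, L[8]='t', prepend. Next row=LF[8]=11
  step 10: row=11, L[11]='a', prepend. Next row=LF[11]=1
  step 11: row=1, L[1]='m', prepend. Next row=LF[1]=7
  step 12: row=7, L[7]='o', prepend. Next row=LF[7]=10
  step 13: row=10, L[10]='t', prepend. Next row=LF[10]=12
Reversed output: tomatocoffee$

Answer: tomatocoffee$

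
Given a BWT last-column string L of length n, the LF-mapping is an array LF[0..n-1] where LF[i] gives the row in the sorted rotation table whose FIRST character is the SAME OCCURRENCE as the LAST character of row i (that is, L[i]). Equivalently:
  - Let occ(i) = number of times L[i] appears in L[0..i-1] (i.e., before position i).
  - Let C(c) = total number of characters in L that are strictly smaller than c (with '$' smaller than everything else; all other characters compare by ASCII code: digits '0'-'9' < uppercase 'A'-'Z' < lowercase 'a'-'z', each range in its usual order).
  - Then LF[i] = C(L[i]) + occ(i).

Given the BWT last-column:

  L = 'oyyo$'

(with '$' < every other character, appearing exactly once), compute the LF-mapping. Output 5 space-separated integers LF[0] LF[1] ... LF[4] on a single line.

Char counts: '$':1, 'o':2, 'y':2
C (first-col start): C('$')=0, C('o')=1, C('y')=3
L[0]='o': occ=0, LF[0]=C('o')+0=1+0=1
L[1]='y': occ=0, LF[1]=C('y')+0=3+0=3
L[2]='y': occ=1, LF[2]=C('y')+1=3+1=4
L[3]='o': occ=1, LF[3]=C('o')+1=1+1=2
L[4]='$': occ=0, LF[4]=C('$')+0=0+0=0

Answer: 1 3 4 2 0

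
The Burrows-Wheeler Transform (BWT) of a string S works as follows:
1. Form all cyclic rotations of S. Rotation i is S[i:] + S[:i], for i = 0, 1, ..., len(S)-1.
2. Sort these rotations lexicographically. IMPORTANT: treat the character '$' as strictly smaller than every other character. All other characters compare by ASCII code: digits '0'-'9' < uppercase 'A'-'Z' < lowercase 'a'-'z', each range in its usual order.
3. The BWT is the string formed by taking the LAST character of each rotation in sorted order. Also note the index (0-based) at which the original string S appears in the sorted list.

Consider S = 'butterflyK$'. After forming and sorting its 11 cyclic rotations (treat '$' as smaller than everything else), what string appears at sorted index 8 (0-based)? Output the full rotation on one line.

Answer: tterflyK$bu

Derivation:
All 11 rotations (rotation i = S[i:]+S[:i]):
  rot[0] = butterflyK$
  rot[1] = utterflyK$b
  rot[2] = tterflyK$bu
  rot[3] = terflyK$but
  rot[4] = erflyK$butt
  rot[5] = rflyK$butte
  rot[6] = flyK$butter
  rot[7] = lyK$butterf
  rot[8] = yK$butterfl
  rot[9] = K$butterfly
  rot[10] = $butterflyK
Sorted (with $ < everything):
  sorted[0] = $butterflyK
  sorted[1] = K$butterfly
  sorted[2] = butterflyK$
  sorted[3] = erflyK$butt
  sorted[4] = flyK$butter
  sorted[5] = lyK$butterf
  sorted[6] = rflyK$butte
  sorted[7] = terflyK$but
  sorted[8] = tterflyK$bu
  sorted[9] = utterflyK$b
  sorted[10] = yK$butterfl
sorted[8] = tterflyK$bu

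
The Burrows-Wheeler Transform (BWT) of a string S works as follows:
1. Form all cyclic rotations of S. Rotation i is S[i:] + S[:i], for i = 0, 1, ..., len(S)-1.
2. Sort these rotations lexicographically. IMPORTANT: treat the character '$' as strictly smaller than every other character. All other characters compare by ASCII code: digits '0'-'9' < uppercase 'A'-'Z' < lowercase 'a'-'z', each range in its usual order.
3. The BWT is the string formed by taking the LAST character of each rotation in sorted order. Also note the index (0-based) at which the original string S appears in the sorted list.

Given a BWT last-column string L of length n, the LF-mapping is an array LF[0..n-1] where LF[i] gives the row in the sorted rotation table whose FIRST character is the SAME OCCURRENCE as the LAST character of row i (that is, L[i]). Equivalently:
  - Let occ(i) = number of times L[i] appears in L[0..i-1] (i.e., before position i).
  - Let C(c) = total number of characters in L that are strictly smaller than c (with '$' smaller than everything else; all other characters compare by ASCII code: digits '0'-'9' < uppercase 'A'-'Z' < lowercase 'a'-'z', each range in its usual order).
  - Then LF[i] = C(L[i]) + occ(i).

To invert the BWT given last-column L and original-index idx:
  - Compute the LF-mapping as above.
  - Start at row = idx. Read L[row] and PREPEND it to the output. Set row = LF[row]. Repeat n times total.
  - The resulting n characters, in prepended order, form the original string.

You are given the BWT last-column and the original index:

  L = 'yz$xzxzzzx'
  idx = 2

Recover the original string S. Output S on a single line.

LF mapping: 4 5 0 1 6 2 7 8 9 3
Walk LF starting at row 2, prepending L[row]:
  step 1: row=2, L[2]='$', prepend. Next row=LF[2]=0
  step 2: row=0, L[0]='y', prepend. Next row=LF[0]=4
  step 3: row=4, L[4]='z', prepend. Next row=LF[4]=6
  step 4: row=6, L[6]='z', prepend. Next row=LF[6]=7
  step 5: row=7, L[7]='z', prepend. Next row=LF[7]=8
  step 6: row=8, L[8]='z', prepend. Next row=LF[8]=9
  step 7: row=9, L[9]='x', prepend. Next row=LF[9]=3
  step 8: row=3, L[3]='x', prepend. Next row=LF[3]=1
  step 9: row=1, L[1]='z', prepend. Next row=LF[1]=5
  step 10: row=5, L[5]='x', prepend. Next row=LF[5]=2
Reversed output: xzxxzzzzy$

Answer: xzxxzzzzy$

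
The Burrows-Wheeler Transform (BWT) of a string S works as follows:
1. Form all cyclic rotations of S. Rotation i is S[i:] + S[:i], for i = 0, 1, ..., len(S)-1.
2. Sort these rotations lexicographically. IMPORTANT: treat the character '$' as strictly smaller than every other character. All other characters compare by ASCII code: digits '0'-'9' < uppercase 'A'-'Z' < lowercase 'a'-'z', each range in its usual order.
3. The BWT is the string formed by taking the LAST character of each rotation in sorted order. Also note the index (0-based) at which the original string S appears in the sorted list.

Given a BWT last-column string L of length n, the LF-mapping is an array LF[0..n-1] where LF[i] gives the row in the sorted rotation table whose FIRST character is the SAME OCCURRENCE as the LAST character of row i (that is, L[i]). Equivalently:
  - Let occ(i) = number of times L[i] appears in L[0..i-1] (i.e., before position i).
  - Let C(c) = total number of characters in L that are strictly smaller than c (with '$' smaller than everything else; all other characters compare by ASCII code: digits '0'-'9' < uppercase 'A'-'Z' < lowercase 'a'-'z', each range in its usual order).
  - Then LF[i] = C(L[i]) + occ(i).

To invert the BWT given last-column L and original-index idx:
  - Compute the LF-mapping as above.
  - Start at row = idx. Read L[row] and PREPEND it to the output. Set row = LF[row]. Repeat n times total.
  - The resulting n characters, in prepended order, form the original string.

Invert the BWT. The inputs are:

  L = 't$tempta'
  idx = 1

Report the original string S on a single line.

Answer: attempt$

Derivation:
LF mapping: 5 0 6 2 3 4 7 1
Walk LF starting at row 1, prepending L[row]:
  step 1: row=1, L[1]='$', prepend. Next row=LF[1]=0
  step 2: row=0, L[0]='t', prepend. Next row=LF[0]=5
  step 3: row=5, L[5]='p', prepend. Next row=LF[5]=4
  step 4: row=4, L[4]='m', prepend. Next row=LF[4]=3
  step 5: row=3, L[3]='e', prepend. Next row=LF[3]=2
  step 6: row=2, L[2]='t', prepend. Next row=LF[2]=6
  step 7: row=6, L[6]='t', prepend. Next row=LF[6]=7
  step 8: row=7, L[7]='a', prepend. Next row=LF[7]=1
Reversed output: attempt$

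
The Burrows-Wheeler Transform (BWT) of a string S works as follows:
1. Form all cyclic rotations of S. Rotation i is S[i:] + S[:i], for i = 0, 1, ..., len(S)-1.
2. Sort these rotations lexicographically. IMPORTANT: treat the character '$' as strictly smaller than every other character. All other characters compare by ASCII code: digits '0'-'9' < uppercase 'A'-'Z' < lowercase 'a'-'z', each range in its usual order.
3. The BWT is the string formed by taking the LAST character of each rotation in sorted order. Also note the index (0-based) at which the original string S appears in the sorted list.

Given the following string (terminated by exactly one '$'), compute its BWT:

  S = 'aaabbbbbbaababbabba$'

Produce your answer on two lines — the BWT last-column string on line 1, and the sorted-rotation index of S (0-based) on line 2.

All 20 rotations (rotation i = S[i:]+S[:i]):
  rot[0] = aaabbbbbbaababbabba$
  rot[1] = aabbbbbbaababbabba$a
  rot[2] = abbbbbbaababbabba$aa
  rot[3] = bbbbbbaababbabba$aaa
  rot[4] = bbbbbaababbabba$aaab
  rot[5] = bbbbaababbabba$aaabb
  rot[6] = bbbaababbabba$aaabbb
  rot[7] = bbaababbabba$aaabbbb
  rot[8] = baababbabba$aaabbbbb
  rot[9] = aababbabba$aaabbbbbb
  rot[10] = ababbabba$aaabbbbbba
  rot[11] = babbabba$aaabbbbbbaa
  rot[12] = abbabba$aaabbbbbbaab
  rot[13] = bbabba$aaabbbbbbaaba
  rot[14] = babba$aaabbbbbbaabab
  rot[15] = abba$aaabbbbbbaababb
  rot[16] = bba$aaabbbbbbaababba
  rot[17] = ba$aaabbbbbbaababbab
  rot[18] = a$aaabbbbbbaababbabb
  rot[19] = $aaabbbbbbaababbabba
Sorted (with $ < everything):
  sorted[0] = $aaabbbbbbaababbabba  (last char: 'a')
  sorted[1] = a$aaabbbbbbaababbabb  (last char: 'b')
  sorted[2] = aaabbbbbbaababbabba$  (last char: '$')
  sorted[3] = aababbabba$aaabbbbbb  (last char: 'b')
  sorted[4] = aabbbbbbaababbabba$a  (last char: 'a')
  sorted[5] = ababbabba$aaabbbbbba  (last char: 'a')
  sorted[6] = abba$aaabbbbbbaababb  (last char: 'b')
  sorted[7] = abbabba$aaabbbbbbaab  (last char: 'b')
  sorted[8] = abbbbbbaababbabba$aa  (last char: 'a')
  sorted[9] = ba$aaabbbbbbaababbab  (last char: 'b')
  sorted[10] = baababbabba$aaabbbbb  (last char: 'b')
  sorted[11] = babba$aaabbbbbbaabab  (last char: 'b')
  sorted[12] = babbabba$aaabbbbbbaa  (last char: 'a')
  sorted[13] = bba$aaabbbbbbaababba  (last char: 'a')
  sorted[14] = bbaababbabba$aaabbbb  (last char: 'b')
  sorted[15] = bbabba$aaabbbbbbaaba  (last char: 'a')
  sorted[16] = bbbaababbabba$aaabbb  (last char: 'b')
  sorted[17] = bbbbaababbabba$aaabb  (last char: 'b')
  sorted[18] = bbbbbaababbabba$aaab  (last char: 'b')
  sorted[19] = bbbbbbaababbabba$aaa  (last char: 'a')
Last column: ab$baabbabbbaababbba
Original string S is at sorted index 2

Answer: ab$baabbabbbaababbba
2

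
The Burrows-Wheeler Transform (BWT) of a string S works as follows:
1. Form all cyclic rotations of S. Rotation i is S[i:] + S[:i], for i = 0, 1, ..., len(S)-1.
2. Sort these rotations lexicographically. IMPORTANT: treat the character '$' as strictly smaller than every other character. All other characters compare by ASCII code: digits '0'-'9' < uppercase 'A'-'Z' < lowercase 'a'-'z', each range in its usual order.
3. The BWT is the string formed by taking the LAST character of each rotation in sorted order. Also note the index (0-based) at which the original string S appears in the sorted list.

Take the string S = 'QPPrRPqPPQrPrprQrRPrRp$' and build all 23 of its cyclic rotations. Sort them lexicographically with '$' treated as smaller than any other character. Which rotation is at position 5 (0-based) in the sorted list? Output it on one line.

All 23 rotations (rotation i = S[i:]+S[:i]):
  rot[0] = QPPrRPqPPQrPrprQrRPrRp$
  rot[1] = PPrRPqPPQrPrprQrRPrRp$Q
  rot[2] = PrRPqPPQrPrprQrRPrRp$QP
  rot[3] = rRPqPPQrPrprQrRPrRp$QPP
  rot[4] = RPqPPQrPrprQrRPrRp$QPPr
  rot[5] = PqPPQrPrprQrRPrRp$QPPrR
  rot[6] = qPPQrPrprQrRPrRp$QPPrRP
  rot[7] = PPQrPrprQrRPrRp$QPPrRPq
  rot[8] = PQrPrprQrRPrRp$QPPrRPqP
  rot[9] = QrPrprQrRPrRp$QPPrRPqPP
  rot[10] = rPrprQrRPrRp$QPPrRPqPPQ
  rot[11] = PrprQrRPrRp$QPPrRPqPPQr
  rot[12] = rprQrRPrRp$QPPrRPqPPQrP
  rot[13] = prQrRPrRp$QPPrRPqPPQrPr
  rot[14] = rQrRPrRp$QPPrRPqPPQrPrp
  rot[15] = QrRPrRp$QPPrRPqPPQrPrpr
  rot[16] = rRPrRp$QPPrRPqPPQrPrprQ
  rot[17] = RPrRp$QPPrRPqPPQrPrprQr
  rot[18] = PrRp$QPPrRPqPPQrPrprQrR
  rot[19] = rRp$QPPrRPqPPQrPrprQrRP
  rot[20] = Rp$QPPrRPqPPQrPrprQrRPr
  rot[21] = p$QPPrRPqPPQrPrprQrRPrR
  rot[22] = $QPPrRPqPPQrPrprQrRPrRp
Sorted (with $ < everything):
  sorted[0] = $QPPrRPqPPQrPrprQrRPrRp
  sorted[1] = PPQrPrprQrRPrRp$QPPrRPq
  sorted[2] = PPrRPqPPQrPrprQrRPrRp$Q
  sorted[3] = PQrPrprQrRPrRp$QPPrRPqP
  sorted[4] = PqPPQrPrprQrRPrRp$QPPrR
  sorted[5] = PrRPqPPQrPrprQrRPrRp$QP
  sorted[6] = PrRp$QPPrRPqPPQrPrprQrR
  sorted[7] = PrprQrRPrRp$QPPrRPqPPQr
  sorted[8] = QPPrRPqPPQrPrprQrRPrRp$
  sorted[9] = QrPrprQrRPrRp$QPPrRPqPP
  sorted[10] = QrRPrRp$QPPrRPqPPQrPrpr
  sorted[11] = RPqPPQrPrprQrRPrRp$QPPr
  sorted[12] = RPrRp$QPPrRPqPPQrPrprQr
  sorted[13] = Rp$QPPrRPqPPQrPrprQrRPr
  sorted[14] = p$QPPrRPqPPQrPrprQrRPrR
  sorted[15] = prQrRPrRp$QPPrRPqPPQrPr
  sorted[16] = qPPQrPrprQrRPrRp$QPPrRP
  sorted[17] = rPrprQrRPrRp$QPPrRPqPPQ
  sorted[18] = rQrRPrRp$QPPrRPqPPQrPrp
  sorted[19] = rRPqPPQrPrprQrRPrRp$QPP
  sorted[20] = rRPrRp$QPPrRPqPPQrPrprQ
  sorted[21] = rRp$QPPrRPqPPQrPrprQrRP
  sorted[22] = rprQrRPrRp$QPPrRPqPPQrP
sorted[5] = PrRPqPPQrPrprQrRPrRp$QP

Answer: PrRPqPPQrPrprQrRPrRp$QP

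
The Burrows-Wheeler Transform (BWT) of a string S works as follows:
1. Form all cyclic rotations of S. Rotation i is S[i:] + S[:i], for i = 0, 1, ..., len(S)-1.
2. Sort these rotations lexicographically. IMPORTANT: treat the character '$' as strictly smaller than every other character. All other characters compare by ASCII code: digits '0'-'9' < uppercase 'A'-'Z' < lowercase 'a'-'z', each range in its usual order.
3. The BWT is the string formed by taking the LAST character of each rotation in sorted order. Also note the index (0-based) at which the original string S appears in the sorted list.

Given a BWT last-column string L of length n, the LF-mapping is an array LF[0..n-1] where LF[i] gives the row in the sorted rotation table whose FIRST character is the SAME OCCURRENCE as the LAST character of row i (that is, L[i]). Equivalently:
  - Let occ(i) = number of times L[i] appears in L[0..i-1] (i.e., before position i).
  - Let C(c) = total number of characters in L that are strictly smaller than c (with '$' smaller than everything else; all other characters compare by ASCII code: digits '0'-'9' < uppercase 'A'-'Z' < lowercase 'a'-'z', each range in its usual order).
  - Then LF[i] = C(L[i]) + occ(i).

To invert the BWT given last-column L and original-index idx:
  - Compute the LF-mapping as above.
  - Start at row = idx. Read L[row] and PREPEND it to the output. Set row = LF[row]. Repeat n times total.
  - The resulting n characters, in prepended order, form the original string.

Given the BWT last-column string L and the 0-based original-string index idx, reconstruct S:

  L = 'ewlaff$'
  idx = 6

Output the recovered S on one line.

LF mapping: 2 6 5 1 3 4 0
Walk LF starting at row 6, prepending L[row]:
  step 1: row=6, L[6]='$', prepend. Next row=LF[6]=0
  step 2: row=0, L[0]='e', prepend. Next row=LF[0]=2
  step 3: row=2, L[2]='l', prepend. Next row=LF[2]=5
  step 4: row=5, L[5]='f', prepend. Next row=LF[5]=4
  step 5: row=4, L[4]='f', prepend. Next row=LF[4]=3
  step 6: row=3, L[3]='a', prepend. Next row=LF[3]=1
  step 7: row=1, L[1]='w', prepend. Next row=LF[1]=6
Reversed output: waffle$

Answer: waffle$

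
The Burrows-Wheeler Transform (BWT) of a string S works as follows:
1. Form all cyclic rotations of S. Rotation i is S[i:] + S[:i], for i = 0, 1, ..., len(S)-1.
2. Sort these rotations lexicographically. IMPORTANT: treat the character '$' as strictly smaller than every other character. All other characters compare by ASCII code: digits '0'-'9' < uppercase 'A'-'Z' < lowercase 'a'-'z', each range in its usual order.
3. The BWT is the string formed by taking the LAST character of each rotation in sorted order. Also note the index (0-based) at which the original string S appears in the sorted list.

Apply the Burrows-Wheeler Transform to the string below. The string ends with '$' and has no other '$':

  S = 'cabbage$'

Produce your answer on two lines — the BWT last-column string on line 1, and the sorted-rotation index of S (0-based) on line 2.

Answer: ecbba$ga
5

Derivation:
All 8 rotations (rotation i = S[i:]+S[:i]):
  rot[0] = cabbage$
  rot[1] = abbage$c
  rot[2] = bbage$ca
  rot[3] = bage$cab
  rot[4] = age$cabb
  rot[5] = ge$cabba
  rot[6] = e$cabbag
  rot[7] = $cabbage
Sorted (with $ < everything):
  sorted[0] = $cabbage  (last char: 'e')
  sorted[1] = abbage$c  (last char: 'c')
  sorted[2] = age$cabb  (last char: 'b')
  sorted[3] = bage$cab  (last char: 'b')
  sorted[4] = bbage$ca  (last char: 'a')
  sorted[5] = cabbage$  (last char: '$')
  sorted[6] = e$cabbag  (last char: 'g')
  sorted[7] = ge$cabba  (last char: 'a')
Last column: ecbba$ga
Original string S is at sorted index 5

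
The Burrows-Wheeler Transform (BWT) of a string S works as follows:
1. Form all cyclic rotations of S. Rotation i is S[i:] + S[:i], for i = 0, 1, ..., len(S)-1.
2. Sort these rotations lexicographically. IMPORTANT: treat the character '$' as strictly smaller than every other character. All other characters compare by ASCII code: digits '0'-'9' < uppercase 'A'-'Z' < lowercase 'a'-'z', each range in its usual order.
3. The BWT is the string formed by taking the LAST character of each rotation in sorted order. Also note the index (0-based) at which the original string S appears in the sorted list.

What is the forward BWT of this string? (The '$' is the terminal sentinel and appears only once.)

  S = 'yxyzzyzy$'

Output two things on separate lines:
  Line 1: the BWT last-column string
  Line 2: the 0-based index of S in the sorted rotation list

All 9 rotations (rotation i = S[i:]+S[:i]):
  rot[0] = yxyzzyzy$
  rot[1] = xyzzyzy$y
  rot[2] = yzzyzy$yx
  rot[3] = zzyzy$yxy
  rot[4] = zyzy$yxyz
  rot[5] = yzy$yxyzz
  rot[6] = zy$yxyzzy
  rot[7] = y$yxyzzyz
  rot[8] = $yxyzzyzy
Sorted (with $ < everything):
  sorted[0] = $yxyzzyzy  (last char: 'y')
  sorted[1] = xyzzyzy$y  (last char: 'y')
  sorted[2] = y$yxyzzyz  (last char: 'z')
  sorted[3] = yxyzzyzy$  (last char: '$')
  sorted[4] = yzy$yxyzz  (last char: 'z')
  sorted[5] = yzzyzy$yx  (last char: 'x')
  sorted[6] = zy$yxyzzy  (last char: 'y')
  sorted[7] = zyzy$yxyz  (last char: 'z')
  sorted[8] = zzyzy$yxy  (last char: 'y')
Last column: yyz$zxyzy
Original string S is at sorted index 3

Answer: yyz$zxyzy
3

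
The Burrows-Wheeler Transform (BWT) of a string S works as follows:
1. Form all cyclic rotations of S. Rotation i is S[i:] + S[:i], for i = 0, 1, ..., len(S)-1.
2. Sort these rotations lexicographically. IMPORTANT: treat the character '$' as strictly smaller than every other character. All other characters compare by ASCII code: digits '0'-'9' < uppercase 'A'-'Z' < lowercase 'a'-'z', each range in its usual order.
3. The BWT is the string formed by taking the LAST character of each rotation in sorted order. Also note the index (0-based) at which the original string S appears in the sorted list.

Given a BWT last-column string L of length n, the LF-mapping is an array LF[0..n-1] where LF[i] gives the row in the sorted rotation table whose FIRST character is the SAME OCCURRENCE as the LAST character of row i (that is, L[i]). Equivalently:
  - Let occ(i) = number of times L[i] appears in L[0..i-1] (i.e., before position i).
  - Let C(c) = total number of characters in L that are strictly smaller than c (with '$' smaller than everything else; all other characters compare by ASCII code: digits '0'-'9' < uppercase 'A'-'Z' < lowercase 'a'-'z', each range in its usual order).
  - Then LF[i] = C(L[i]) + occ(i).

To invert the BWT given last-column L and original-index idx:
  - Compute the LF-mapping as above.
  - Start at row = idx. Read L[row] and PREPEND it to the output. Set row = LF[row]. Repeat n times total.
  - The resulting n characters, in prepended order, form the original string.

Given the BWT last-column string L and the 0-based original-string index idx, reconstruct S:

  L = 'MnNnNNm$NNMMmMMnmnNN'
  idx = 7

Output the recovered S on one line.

Answer: NMmNMNNNMmNnnMNnmnM$

Derivation:
LF mapping: 1 16 6 17 7 8 13 0 9 10 2 3 14 4 5 18 15 19 11 12
Walk LF starting at row 7, prepending L[row]:
  step 1: row=7, L[7]='$', prepend. Next row=LF[7]=0
  step 2: row=0, L[0]='M', prepend. Next row=LF[0]=1
  step 3: row=1, L[1]='n', prepend. Next row=LF[1]=16
  step 4: row=16, L[16]='m', prepend. Next row=LF[16]=15
  step 5: row=15, L[15]='n', prepend. Next row=LF[15]=18
  step 6: row=18, L[18]='N', prepend. Next row=LF[18]=11
  step 7: row=11, L[11]='M', prepend. Next row=LF[11]=3
  step 8: row=3, L[3]='n', prepend. Next row=LF[3]=17
  step 9: row=17, L[17]='n', prepend. Next row=LF[17]=19
  step 10: row=19, L[19]='N', prepend. Next row=LF[19]=12
  step 11: row=12, L[12]='m', prepend. Next row=LF[12]=14
  step 12: row=14, L[14]='M', prepend. Next row=LF[14]=5
  step 13: row=5, L[5]='N', prepend. Next row=LF[5]=8
  step 14: row=8, L[8]='N', prepend. Next row=LF[8]=9
  step 15: row=9, L[9]='N', prepend. Next row=LF[9]=10
  step 16: row=10, L[10]='M', prepend. Next row=LF[10]=2
  step 17: row=2, L[2]='N', prepend. Next row=LF[2]=6
  step 18: row=6, L[6]='m', prepend. Next row=LF[6]=13
  step 19: row=13, L[13]='M', prepend. Next row=LF[13]=4
  step 20: row=4, L[4]='N', prepend. Next row=LF[4]=7
Reversed output: NMmNMNNNMmNnnMNnmnM$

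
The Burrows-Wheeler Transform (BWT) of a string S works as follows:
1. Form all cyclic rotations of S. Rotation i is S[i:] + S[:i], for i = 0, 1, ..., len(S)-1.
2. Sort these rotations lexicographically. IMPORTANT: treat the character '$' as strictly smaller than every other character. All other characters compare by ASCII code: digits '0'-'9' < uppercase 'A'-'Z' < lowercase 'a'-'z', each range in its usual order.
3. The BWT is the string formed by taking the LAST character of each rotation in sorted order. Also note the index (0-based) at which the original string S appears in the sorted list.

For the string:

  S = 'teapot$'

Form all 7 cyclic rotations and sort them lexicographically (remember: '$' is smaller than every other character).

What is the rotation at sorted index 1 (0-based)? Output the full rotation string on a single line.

Answer: apot$te

Derivation:
All 7 rotations (rotation i = S[i:]+S[:i]):
  rot[0] = teapot$
  rot[1] = eapot$t
  rot[2] = apot$te
  rot[3] = pot$tea
  rot[4] = ot$teap
  rot[5] = t$teapo
  rot[6] = $teapot
Sorted (with $ < everything):
  sorted[0] = $teapot
  sorted[1] = apot$te
  sorted[2] = eapot$t
  sorted[3] = ot$teap
  sorted[4] = pot$tea
  sorted[5] = t$teapo
  sorted[6] = teapot$
sorted[1] = apot$te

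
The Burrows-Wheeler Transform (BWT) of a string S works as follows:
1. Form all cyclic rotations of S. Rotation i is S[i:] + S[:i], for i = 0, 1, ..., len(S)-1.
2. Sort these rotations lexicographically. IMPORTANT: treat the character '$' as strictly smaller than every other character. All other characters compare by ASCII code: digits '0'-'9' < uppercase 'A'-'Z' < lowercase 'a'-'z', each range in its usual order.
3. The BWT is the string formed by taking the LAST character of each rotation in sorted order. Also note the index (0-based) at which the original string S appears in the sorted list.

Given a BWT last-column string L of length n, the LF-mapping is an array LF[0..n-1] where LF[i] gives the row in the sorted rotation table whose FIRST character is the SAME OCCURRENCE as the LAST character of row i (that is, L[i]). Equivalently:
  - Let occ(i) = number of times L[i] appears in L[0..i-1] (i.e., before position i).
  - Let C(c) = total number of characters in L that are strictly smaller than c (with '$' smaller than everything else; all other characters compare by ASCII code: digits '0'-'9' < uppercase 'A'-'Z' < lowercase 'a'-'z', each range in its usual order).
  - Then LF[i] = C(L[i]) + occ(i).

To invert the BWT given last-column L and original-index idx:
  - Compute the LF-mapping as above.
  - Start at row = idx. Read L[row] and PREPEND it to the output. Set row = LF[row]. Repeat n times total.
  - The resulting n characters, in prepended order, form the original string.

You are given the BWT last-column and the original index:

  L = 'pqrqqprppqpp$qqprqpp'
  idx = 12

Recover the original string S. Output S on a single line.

Answer: qpprpqppqqqprqrppqp$

Derivation:
LF mapping: 1 10 17 11 12 2 18 3 4 13 5 6 0 14 15 7 19 16 8 9
Walk LF starting at row 12, prepending L[row]:
  step 1: row=12, L[12]='$', prepend. Next row=LF[12]=0
  step 2: row=0, L[0]='p', prepend. Next row=LF[0]=1
  step 3: row=1, L[1]='q', prepend. Next row=LF[1]=10
  step 4: row=10, L[10]='p', prepend. Next row=LF[10]=5
  step 5: row=5, L[5]='p', prepend. Next row=LF[5]=2
  step 6: row=2, L[2]='r', prepend. Next row=LF[2]=17
  step 7: row=17, L[17]='q', prepend. Next row=LF[17]=16
  step 8: row=16, L[16]='r', prepend. Next row=LF[16]=19
  step 9: row=19, L[19]='p', prepend. Next row=LF[19]=9
  step 10: row=9, L[9]='q', prepend. Next row=LF[9]=13
  step 11: row=13, L[13]='q', prepend. Next row=LF[13]=14
  step 12: row=14, L[14]='q', prepend. Next row=LF[14]=15
  step 13: row=15, L[15]='p', prepend. Next row=LF[15]=7
  step 14: row=7, L[7]='p', prepend. Next row=LF[7]=3
  step 15: row=3, L[3]='q', prepend. Next row=LF[3]=11
  step 16: row=11, L[11]='p', prepend. Next row=LF[11]=6
  step 17: row=6, L[6]='r', prepend. Next row=LF[6]=18
  step 18: row=18, L[18]='p', prepend. Next row=LF[18]=8
  step 19: row=8, L[8]='p', prepend. Next row=LF[8]=4
  step 20: row=4, L[4]='q', prepend. Next row=LF[4]=12
Reversed output: qpprpqppqqqprqrppqp$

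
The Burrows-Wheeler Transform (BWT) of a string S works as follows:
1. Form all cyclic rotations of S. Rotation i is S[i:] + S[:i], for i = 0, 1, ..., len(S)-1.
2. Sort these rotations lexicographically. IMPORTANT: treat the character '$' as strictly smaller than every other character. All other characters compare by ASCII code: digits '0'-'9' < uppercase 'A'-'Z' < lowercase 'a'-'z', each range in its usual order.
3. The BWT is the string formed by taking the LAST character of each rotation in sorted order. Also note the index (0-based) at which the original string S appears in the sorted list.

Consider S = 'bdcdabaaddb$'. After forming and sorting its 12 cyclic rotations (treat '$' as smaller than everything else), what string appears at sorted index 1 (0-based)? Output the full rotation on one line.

All 12 rotations (rotation i = S[i:]+S[:i]):
  rot[0] = bdcdabaaddb$
  rot[1] = dcdabaaddb$b
  rot[2] = cdabaaddb$bd
  rot[3] = dabaaddb$bdc
  rot[4] = abaaddb$bdcd
  rot[5] = baaddb$bdcda
  rot[6] = aaddb$bdcdab
  rot[7] = addb$bdcdaba
  rot[8] = ddb$bdcdabaa
  rot[9] = db$bdcdabaad
  rot[10] = b$bdcdabaadd
  rot[11] = $bdcdabaaddb
Sorted (with $ < everything):
  sorted[0] = $bdcdabaaddb
  sorted[1] = aaddb$bdcdab
  sorted[2] = abaaddb$bdcd
  sorted[3] = addb$bdcdaba
  sorted[4] = b$bdcdabaadd
  sorted[5] = baaddb$bdcda
  sorted[6] = bdcdabaaddb$
  sorted[7] = cdabaaddb$bd
  sorted[8] = dabaaddb$bdc
  sorted[9] = db$bdcdabaad
  sorted[10] = dcdabaaddb$b
  sorted[11] = ddb$bdcdabaa
sorted[1] = aaddb$bdcdab

Answer: aaddb$bdcdab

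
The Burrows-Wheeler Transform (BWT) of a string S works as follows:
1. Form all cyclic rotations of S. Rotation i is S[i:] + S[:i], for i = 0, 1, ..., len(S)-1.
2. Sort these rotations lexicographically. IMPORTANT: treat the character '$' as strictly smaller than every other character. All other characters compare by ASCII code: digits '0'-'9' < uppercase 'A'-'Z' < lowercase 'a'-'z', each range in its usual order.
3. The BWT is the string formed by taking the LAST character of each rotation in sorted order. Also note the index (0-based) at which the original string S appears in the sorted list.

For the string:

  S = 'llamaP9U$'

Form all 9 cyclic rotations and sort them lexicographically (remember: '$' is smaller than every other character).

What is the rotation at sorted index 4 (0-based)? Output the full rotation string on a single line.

Answer: aP9U$llam

Derivation:
All 9 rotations (rotation i = S[i:]+S[:i]):
  rot[0] = llamaP9U$
  rot[1] = lamaP9U$l
  rot[2] = amaP9U$ll
  rot[3] = maP9U$lla
  rot[4] = aP9U$llam
  rot[5] = P9U$llama
  rot[6] = 9U$llamaP
  rot[7] = U$llamaP9
  rot[8] = $llamaP9U
Sorted (with $ < everything):
  sorted[0] = $llamaP9U
  sorted[1] = 9U$llamaP
  sorted[2] = P9U$llama
  sorted[3] = U$llamaP9
  sorted[4] = aP9U$llam
  sorted[5] = amaP9U$ll
  sorted[6] = lamaP9U$l
  sorted[7] = llamaP9U$
  sorted[8] = maP9U$lla
sorted[4] = aP9U$llam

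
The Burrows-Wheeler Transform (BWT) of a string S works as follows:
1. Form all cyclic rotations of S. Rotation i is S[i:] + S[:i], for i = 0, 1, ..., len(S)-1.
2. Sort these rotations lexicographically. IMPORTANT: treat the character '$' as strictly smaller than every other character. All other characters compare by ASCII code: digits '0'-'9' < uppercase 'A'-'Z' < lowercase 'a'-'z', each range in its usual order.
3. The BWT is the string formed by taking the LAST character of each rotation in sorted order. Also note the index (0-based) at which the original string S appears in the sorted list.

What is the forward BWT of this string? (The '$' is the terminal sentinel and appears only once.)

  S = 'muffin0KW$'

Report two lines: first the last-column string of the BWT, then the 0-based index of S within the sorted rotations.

Answer: Wn0Kuff$im
7

Derivation:
All 10 rotations (rotation i = S[i:]+S[:i]):
  rot[0] = muffin0KW$
  rot[1] = uffin0KW$m
  rot[2] = ffin0KW$mu
  rot[3] = fin0KW$muf
  rot[4] = in0KW$muff
  rot[5] = n0KW$muffi
  rot[6] = 0KW$muffin
  rot[7] = KW$muffin0
  rot[8] = W$muffin0K
  rot[9] = $muffin0KW
Sorted (with $ < everything):
  sorted[0] = $muffin0KW  (last char: 'W')
  sorted[1] = 0KW$muffin  (last char: 'n')
  sorted[2] = KW$muffin0  (last char: '0')
  sorted[3] = W$muffin0K  (last char: 'K')
  sorted[4] = ffin0KW$mu  (last char: 'u')
  sorted[5] = fin0KW$muf  (last char: 'f')
  sorted[6] = in0KW$muff  (last char: 'f')
  sorted[7] = muffin0KW$  (last char: '$')
  sorted[8] = n0KW$muffi  (last char: 'i')
  sorted[9] = uffin0KW$m  (last char: 'm')
Last column: Wn0Kuff$im
Original string S is at sorted index 7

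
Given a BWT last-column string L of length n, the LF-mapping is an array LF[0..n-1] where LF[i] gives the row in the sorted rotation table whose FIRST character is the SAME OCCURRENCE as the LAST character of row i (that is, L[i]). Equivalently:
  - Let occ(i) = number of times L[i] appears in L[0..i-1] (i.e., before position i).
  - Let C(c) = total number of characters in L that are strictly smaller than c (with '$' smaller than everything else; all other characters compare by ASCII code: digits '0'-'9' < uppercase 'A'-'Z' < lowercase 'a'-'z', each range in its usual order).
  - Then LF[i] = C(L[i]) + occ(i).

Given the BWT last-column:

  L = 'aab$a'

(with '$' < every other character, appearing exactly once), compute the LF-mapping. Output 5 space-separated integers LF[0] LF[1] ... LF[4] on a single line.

Char counts: '$':1, 'a':3, 'b':1
C (first-col start): C('$')=0, C('a')=1, C('b')=4
L[0]='a': occ=0, LF[0]=C('a')+0=1+0=1
L[1]='a': occ=1, LF[1]=C('a')+1=1+1=2
L[2]='b': occ=0, LF[2]=C('b')+0=4+0=4
L[3]='$': occ=0, LF[3]=C('$')+0=0+0=0
L[4]='a': occ=2, LF[4]=C('a')+2=1+2=3

Answer: 1 2 4 0 3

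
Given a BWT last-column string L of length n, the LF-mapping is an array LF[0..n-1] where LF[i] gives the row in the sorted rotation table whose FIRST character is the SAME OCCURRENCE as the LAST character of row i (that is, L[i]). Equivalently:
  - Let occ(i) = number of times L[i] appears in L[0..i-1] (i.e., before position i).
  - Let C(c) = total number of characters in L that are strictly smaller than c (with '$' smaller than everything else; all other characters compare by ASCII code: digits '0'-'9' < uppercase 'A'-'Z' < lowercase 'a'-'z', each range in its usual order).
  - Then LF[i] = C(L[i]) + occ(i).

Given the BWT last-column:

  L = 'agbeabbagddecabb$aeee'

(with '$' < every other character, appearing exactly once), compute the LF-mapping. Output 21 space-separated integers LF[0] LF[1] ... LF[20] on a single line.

Char counts: '$':1, 'a':5, 'b':5, 'c':1, 'd':2, 'e':5, 'g':2
C (first-col start): C('$')=0, C('a')=1, C('b')=6, C('c')=11, C('d')=12, C('e')=14, C('g')=19
L[0]='a': occ=0, LF[0]=C('a')+0=1+0=1
L[1]='g': occ=0, LF[1]=C('g')+0=19+0=19
L[2]='b': occ=0, LF[2]=C('b')+0=6+0=6
L[3]='e': occ=0, LF[3]=C('e')+0=14+0=14
L[4]='a': occ=1, LF[4]=C('a')+1=1+1=2
L[5]='b': occ=1, LF[5]=C('b')+1=6+1=7
L[6]='b': occ=2, LF[6]=C('b')+2=6+2=8
L[7]='a': occ=2, LF[7]=C('a')+2=1+2=3
L[8]='g': occ=1, LF[8]=C('g')+1=19+1=20
L[9]='d': occ=0, LF[9]=C('d')+0=12+0=12
L[10]='d': occ=1, LF[10]=C('d')+1=12+1=13
L[11]='e': occ=1, LF[11]=C('e')+1=14+1=15
L[12]='c': occ=0, LF[12]=C('c')+0=11+0=11
L[13]='a': occ=3, LF[13]=C('a')+3=1+3=4
L[14]='b': occ=3, LF[14]=C('b')+3=6+3=9
L[15]='b': occ=4, LF[15]=C('b')+4=6+4=10
L[16]='$': occ=0, LF[16]=C('$')+0=0+0=0
L[17]='a': occ=4, LF[17]=C('a')+4=1+4=5
L[18]='e': occ=2, LF[18]=C('e')+2=14+2=16
L[19]='e': occ=3, LF[19]=C('e')+3=14+3=17
L[20]='e': occ=4, LF[20]=C('e')+4=14+4=18

Answer: 1 19 6 14 2 7 8 3 20 12 13 15 11 4 9 10 0 5 16 17 18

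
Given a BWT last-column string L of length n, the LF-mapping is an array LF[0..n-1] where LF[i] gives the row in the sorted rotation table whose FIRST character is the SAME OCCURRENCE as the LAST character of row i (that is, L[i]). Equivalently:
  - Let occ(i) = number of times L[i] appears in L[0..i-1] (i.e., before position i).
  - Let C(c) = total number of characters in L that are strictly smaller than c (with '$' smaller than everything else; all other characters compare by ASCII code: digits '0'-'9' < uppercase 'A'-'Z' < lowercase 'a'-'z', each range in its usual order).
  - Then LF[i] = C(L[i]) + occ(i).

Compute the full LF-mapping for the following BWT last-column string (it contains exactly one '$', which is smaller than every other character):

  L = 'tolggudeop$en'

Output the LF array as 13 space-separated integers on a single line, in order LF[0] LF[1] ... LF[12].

Char counts: '$':1, 'd':1, 'e':2, 'g':2, 'l':1, 'n':1, 'o':2, 'p':1, 't':1, 'u':1
C (first-col start): C('$')=0, C('d')=1, C('e')=2, C('g')=4, C('l')=6, C('n')=7, C('o')=8, C('p')=10, C('t')=11, C('u')=12
L[0]='t': occ=0, LF[0]=C('t')+0=11+0=11
L[1]='o': occ=0, LF[1]=C('o')+0=8+0=8
L[2]='l': occ=0, LF[2]=C('l')+0=6+0=6
L[3]='g': occ=0, LF[3]=C('g')+0=4+0=4
L[4]='g': occ=1, LF[4]=C('g')+1=4+1=5
L[5]='u': occ=0, LF[5]=C('u')+0=12+0=12
L[6]='d': occ=0, LF[6]=C('d')+0=1+0=1
L[7]='e': occ=0, LF[7]=C('e')+0=2+0=2
L[8]='o': occ=1, LF[8]=C('o')+1=8+1=9
L[9]='p': occ=0, LF[9]=C('p')+0=10+0=10
L[10]='$': occ=0, LF[10]=C('$')+0=0+0=0
L[11]='e': occ=1, LF[11]=C('e')+1=2+1=3
L[12]='n': occ=0, LF[12]=C('n')+0=7+0=7

Answer: 11 8 6 4 5 12 1 2 9 10 0 3 7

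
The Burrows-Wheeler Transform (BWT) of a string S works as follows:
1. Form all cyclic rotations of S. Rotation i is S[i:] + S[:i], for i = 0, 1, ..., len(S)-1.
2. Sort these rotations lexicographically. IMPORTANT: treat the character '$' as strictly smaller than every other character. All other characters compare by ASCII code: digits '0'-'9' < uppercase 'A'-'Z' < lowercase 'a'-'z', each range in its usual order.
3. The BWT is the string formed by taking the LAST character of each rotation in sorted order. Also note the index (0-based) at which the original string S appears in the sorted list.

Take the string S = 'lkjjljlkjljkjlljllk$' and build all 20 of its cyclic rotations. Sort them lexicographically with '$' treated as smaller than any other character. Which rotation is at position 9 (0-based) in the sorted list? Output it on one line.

Answer: kjjljlkjljkjlljllk$l

Derivation:
All 20 rotations (rotation i = S[i:]+S[:i]):
  rot[0] = lkjjljlkjljkjlljllk$
  rot[1] = kjjljlkjljkjlljllk$l
  rot[2] = jjljlkjljkjlljllk$lk
  rot[3] = jljlkjljkjlljllk$lkj
  rot[4] = ljlkjljkjlljllk$lkjj
  rot[5] = jlkjljkjlljllk$lkjjl
  rot[6] = lkjljkjlljllk$lkjjlj
  rot[7] = kjljkjlljllk$lkjjljl
  rot[8] = jljkjlljllk$lkjjljlk
  rot[9] = ljkjlljllk$lkjjljlkj
  rot[10] = jkjlljllk$lkjjljlkjl
  rot[11] = kjlljllk$lkjjljlkjlj
  rot[12] = jlljllk$lkjjljlkjljk
  rot[13] = lljllk$lkjjljlkjljkj
  rot[14] = ljllk$lkjjljlkjljkjl
  rot[15] = jllk$lkjjljlkjljkjll
  rot[16] = llk$lkjjljlkjljkjllj
  rot[17] = lk$lkjjljlkjljkjlljl
  rot[18] = k$lkjjljlkjljkjlljll
  rot[19] = $lkjjljlkjljkjlljllk
Sorted (with $ < everything):
  sorted[0] = $lkjjljlkjljkjlljllk
  sorted[1] = jjljlkjljkjlljllk$lk
  sorted[2] = jkjlljllk$lkjjljlkjl
  sorted[3] = jljkjlljllk$lkjjljlk
  sorted[4] = jljlkjljkjlljllk$lkj
  sorted[5] = jlkjljkjlljllk$lkjjl
  sorted[6] = jlljllk$lkjjljlkjljk
  sorted[7] = jllk$lkjjljlkjljkjll
  sorted[8] = k$lkjjljlkjljkjlljll
  sorted[9] = kjjljlkjljkjlljllk$l
  sorted[10] = kjljkjlljllk$lkjjljl
  sorted[11] = kjlljllk$lkjjljlkjlj
  sorted[12] = ljkjlljllk$lkjjljlkj
  sorted[13] = ljlkjljkjlljllk$lkjj
  sorted[14] = ljllk$lkjjljlkjljkjl
  sorted[15] = lk$lkjjljlkjljkjlljl
  sorted[16] = lkjjljlkjljkjlljllk$
  sorted[17] = lkjljkjlljllk$lkjjlj
  sorted[18] = lljllk$lkjjljlkjljkj
  sorted[19] = llk$lkjjljlkjljkjllj
sorted[9] = kjjljlkjljkjlljllk$l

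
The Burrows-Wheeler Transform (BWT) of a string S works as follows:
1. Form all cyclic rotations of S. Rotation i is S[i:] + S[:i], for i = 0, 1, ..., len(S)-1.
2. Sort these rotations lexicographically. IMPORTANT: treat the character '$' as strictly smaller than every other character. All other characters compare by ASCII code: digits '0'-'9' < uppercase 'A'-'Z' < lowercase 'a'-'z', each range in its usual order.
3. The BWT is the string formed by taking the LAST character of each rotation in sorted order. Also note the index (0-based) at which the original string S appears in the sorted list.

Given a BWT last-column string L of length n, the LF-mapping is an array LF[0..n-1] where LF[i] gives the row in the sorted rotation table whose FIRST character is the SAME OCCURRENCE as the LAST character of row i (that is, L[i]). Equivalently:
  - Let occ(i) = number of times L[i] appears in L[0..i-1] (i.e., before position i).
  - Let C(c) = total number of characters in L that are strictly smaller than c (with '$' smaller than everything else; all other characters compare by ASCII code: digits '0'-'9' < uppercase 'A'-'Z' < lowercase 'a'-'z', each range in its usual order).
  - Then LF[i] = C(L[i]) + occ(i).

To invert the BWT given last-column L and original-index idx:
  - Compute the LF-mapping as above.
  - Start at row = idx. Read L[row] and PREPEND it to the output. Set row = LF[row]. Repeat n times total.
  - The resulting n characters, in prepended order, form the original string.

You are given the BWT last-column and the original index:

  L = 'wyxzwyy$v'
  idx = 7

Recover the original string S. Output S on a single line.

Answer: yyyvzwxw$

Derivation:
LF mapping: 2 5 4 8 3 6 7 0 1
Walk LF starting at row 7, prepending L[row]:
  step 1: row=7, L[7]='$', prepend. Next row=LF[7]=0
  step 2: row=0, L[0]='w', prepend. Next row=LF[0]=2
  step 3: row=2, L[2]='x', prepend. Next row=LF[2]=4
  step 4: row=4, L[4]='w', prepend. Next row=LF[4]=3
  step 5: row=3, L[3]='z', prepend. Next row=LF[3]=8
  step 6: row=8, L[8]='v', prepend. Next row=LF[8]=1
  step 7: row=1, L[1]='y', prepend. Next row=LF[1]=5
  step 8: row=5, L[5]='y', prepend. Next row=LF[5]=6
  step 9: row=6, L[6]='y', prepend. Next row=LF[6]=7
Reversed output: yyyvzwxw$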